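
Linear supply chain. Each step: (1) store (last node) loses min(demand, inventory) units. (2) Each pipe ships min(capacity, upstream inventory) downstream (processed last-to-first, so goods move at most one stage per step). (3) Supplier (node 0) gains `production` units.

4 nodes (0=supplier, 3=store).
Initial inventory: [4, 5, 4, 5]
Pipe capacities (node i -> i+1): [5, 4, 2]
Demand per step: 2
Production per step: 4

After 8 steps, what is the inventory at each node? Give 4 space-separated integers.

Step 1: demand=2,sold=2 ship[2->3]=2 ship[1->2]=4 ship[0->1]=4 prod=4 -> inv=[4 5 6 5]
Step 2: demand=2,sold=2 ship[2->3]=2 ship[1->2]=4 ship[0->1]=4 prod=4 -> inv=[4 5 8 5]
Step 3: demand=2,sold=2 ship[2->3]=2 ship[1->2]=4 ship[0->1]=4 prod=4 -> inv=[4 5 10 5]
Step 4: demand=2,sold=2 ship[2->3]=2 ship[1->2]=4 ship[0->1]=4 prod=4 -> inv=[4 5 12 5]
Step 5: demand=2,sold=2 ship[2->3]=2 ship[1->2]=4 ship[0->1]=4 prod=4 -> inv=[4 5 14 5]
Step 6: demand=2,sold=2 ship[2->3]=2 ship[1->2]=4 ship[0->1]=4 prod=4 -> inv=[4 5 16 5]
Step 7: demand=2,sold=2 ship[2->3]=2 ship[1->2]=4 ship[0->1]=4 prod=4 -> inv=[4 5 18 5]
Step 8: demand=2,sold=2 ship[2->3]=2 ship[1->2]=4 ship[0->1]=4 prod=4 -> inv=[4 5 20 5]

4 5 20 5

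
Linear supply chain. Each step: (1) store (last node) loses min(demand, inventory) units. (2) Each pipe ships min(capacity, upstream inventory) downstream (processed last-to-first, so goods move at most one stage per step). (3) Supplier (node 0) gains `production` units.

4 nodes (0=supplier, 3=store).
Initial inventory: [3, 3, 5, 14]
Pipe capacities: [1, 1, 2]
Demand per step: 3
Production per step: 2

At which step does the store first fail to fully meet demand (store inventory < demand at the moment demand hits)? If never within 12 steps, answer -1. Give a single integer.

Step 1: demand=3,sold=3 ship[2->3]=2 ship[1->2]=1 ship[0->1]=1 prod=2 -> [4 3 4 13]
Step 2: demand=3,sold=3 ship[2->3]=2 ship[1->2]=1 ship[0->1]=1 prod=2 -> [5 3 3 12]
Step 3: demand=3,sold=3 ship[2->3]=2 ship[1->2]=1 ship[0->1]=1 prod=2 -> [6 3 2 11]
Step 4: demand=3,sold=3 ship[2->3]=2 ship[1->2]=1 ship[0->1]=1 prod=2 -> [7 3 1 10]
Step 5: demand=3,sold=3 ship[2->3]=1 ship[1->2]=1 ship[0->1]=1 prod=2 -> [8 3 1 8]
Step 6: demand=3,sold=3 ship[2->3]=1 ship[1->2]=1 ship[0->1]=1 prod=2 -> [9 3 1 6]
Step 7: demand=3,sold=3 ship[2->3]=1 ship[1->2]=1 ship[0->1]=1 prod=2 -> [10 3 1 4]
Step 8: demand=3,sold=3 ship[2->3]=1 ship[1->2]=1 ship[0->1]=1 prod=2 -> [11 3 1 2]
Step 9: demand=3,sold=2 ship[2->3]=1 ship[1->2]=1 ship[0->1]=1 prod=2 -> [12 3 1 1]
Step 10: demand=3,sold=1 ship[2->3]=1 ship[1->2]=1 ship[0->1]=1 prod=2 -> [13 3 1 1]
Step 11: demand=3,sold=1 ship[2->3]=1 ship[1->2]=1 ship[0->1]=1 prod=2 -> [14 3 1 1]
Step 12: demand=3,sold=1 ship[2->3]=1 ship[1->2]=1 ship[0->1]=1 prod=2 -> [15 3 1 1]
First stockout at step 9

9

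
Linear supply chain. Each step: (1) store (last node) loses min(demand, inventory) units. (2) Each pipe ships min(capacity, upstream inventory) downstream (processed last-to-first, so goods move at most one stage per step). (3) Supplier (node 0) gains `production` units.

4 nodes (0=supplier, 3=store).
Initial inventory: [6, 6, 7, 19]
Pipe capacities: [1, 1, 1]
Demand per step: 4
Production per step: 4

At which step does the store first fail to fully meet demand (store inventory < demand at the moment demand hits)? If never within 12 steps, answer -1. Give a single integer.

Step 1: demand=4,sold=4 ship[2->3]=1 ship[1->2]=1 ship[0->1]=1 prod=4 -> [9 6 7 16]
Step 2: demand=4,sold=4 ship[2->3]=1 ship[1->2]=1 ship[0->1]=1 prod=4 -> [12 6 7 13]
Step 3: demand=4,sold=4 ship[2->3]=1 ship[1->2]=1 ship[0->1]=1 prod=4 -> [15 6 7 10]
Step 4: demand=4,sold=4 ship[2->3]=1 ship[1->2]=1 ship[0->1]=1 prod=4 -> [18 6 7 7]
Step 5: demand=4,sold=4 ship[2->3]=1 ship[1->2]=1 ship[0->1]=1 prod=4 -> [21 6 7 4]
Step 6: demand=4,sold=4 ship[2->3]=1 ship[1->2]=1 ship[0->1]=1 prod=4 -> [24 6 7 1]
Step 7: demand=4,sold=1 ship[2->3]=1 ship[1->2]=1 ship[0->1]=1 prod=4 -> [27 6 7 1]
Step 8: demand=4,sold=1 ship[2->3]=1 ship[1->2]=1 ship[0->1]=1 prod=4 -> [30 6 7 1]
Step 9: demand=4,sold=1 ship[2->3]=1 ship[1->2]=1 ship[0->1]=1 prod=4 -> [33 6 7 1]
Step 10: demand=4,sold=1 ship[2->3]=1 ship[1->2]=1 ship[0->1]=1 prod=4 -> [36 6 7 1]
Step 11: demand=4,sold=1 ship[2->3]=1 ship[1->2]=1 ship[0->1]=1 prod=4 -> [39 6 7 1]
Step 12: demand=4,sold=1 ship[2->3]=1 ship[1->2]=1 ship[0->1]=1 prod=4 -> [42 6 7 1]
First stockout at step 7

7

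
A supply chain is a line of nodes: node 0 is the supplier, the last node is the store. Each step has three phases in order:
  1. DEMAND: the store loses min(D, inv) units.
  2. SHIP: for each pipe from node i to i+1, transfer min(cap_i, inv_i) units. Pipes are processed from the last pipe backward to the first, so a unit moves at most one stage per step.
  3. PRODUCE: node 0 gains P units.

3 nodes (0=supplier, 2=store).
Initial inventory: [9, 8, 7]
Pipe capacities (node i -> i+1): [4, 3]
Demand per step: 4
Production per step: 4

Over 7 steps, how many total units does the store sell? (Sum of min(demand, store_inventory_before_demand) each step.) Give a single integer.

Step 1: sold=4 (running total=4) -> [9 9 6]
Step 2: sold=4 (running total=8) -> [9 10 5]
Step 3: sold=4 (running total=12) -> [9 11 4]
Step 4: sold=4 (running total=16) -> [9 12 3]
Step 5: sold=3 (running total=19) -> [9 13 3]
Step 6: sold=3 (running total=22) -> [9 14 3]
Step 7: sold=3 (running total=25) -> [9 15 3]

Answer: 25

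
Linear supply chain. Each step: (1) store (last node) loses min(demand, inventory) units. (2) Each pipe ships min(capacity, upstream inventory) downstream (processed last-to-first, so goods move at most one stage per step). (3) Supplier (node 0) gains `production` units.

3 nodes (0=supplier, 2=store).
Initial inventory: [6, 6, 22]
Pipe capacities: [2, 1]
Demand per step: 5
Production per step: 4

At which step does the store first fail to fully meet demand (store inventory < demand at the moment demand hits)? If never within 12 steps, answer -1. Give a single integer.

Step 1: demand=5,sold=5 ship[1->2]=1 ship[0->1]=2 prod=4 -> [8 7 18]
Step 2: demand=5,sold=5 ship[1->2]=1 ship[0->1]=2 prod=4 -> [10 8 14]
Step 3: demand=5,sold=5 ship[1->2]=1 ship[0->1]=2 prod=4 -> [12 9 10]
Step 4: demand=5,sold=5 ship[1->2]=1 ship[0->1]=2 prod=4 -> [14 10 6]
Step 5: demand=5,sold=5 ship[1->2]=1 ship[0->1]=2 prod=4 -> [16 11 2]
Step 6: demand=5,sold=2 ship[1->2]=1 ship[0->1]=2 prod=4 -> [18 12 1]
Step 7: demand=5,sold=1 ship[1->2]=1 ship[0->1]=2 prod=4 -> [20 13 1]
Step 8: demand=5,sold=1 ship[1->2]=1 ship[0->1]=2 prod=4 -> [22 14 1]
Step 9: demand=5,sold=1 ship[1->2]=1 ship[0->1]=2 prod=4 -> [24 15 1]
Step 10: demand=5,sold=1 ship[1->2]=1 ship[0->1]=2 prod=4 -> [26 16 1]
Step 11: demand=5,sold=1 ship[1->2]=1 ship[0->1]=2 prod=4 -> [28 17 1]
Step 12: demand=5,sold=1 ship[1->2]=1 ship[0->1]=2 prod=4 -> [30 18 1]
First stockout at step 6

6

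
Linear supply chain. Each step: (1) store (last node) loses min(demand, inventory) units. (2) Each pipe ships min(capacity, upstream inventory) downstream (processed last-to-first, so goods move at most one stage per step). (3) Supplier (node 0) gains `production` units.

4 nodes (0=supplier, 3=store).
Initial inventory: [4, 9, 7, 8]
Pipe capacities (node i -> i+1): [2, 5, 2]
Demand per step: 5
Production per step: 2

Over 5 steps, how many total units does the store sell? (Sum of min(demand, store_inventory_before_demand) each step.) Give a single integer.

Answer: 16

Derivation:
Step 1: sold=5 (running total=5) -> [4 6 10 5]
Step 2: sold=5 (running total=10) -> [4 3 13 2]
Step 3: sold=2 (running total=12) -> [4 2 14 2]
Step 4: sold=2 (running total=14) -> [4 2 14 2]
Step 5: sold=2 (running total=16) -> [4 2 14 2]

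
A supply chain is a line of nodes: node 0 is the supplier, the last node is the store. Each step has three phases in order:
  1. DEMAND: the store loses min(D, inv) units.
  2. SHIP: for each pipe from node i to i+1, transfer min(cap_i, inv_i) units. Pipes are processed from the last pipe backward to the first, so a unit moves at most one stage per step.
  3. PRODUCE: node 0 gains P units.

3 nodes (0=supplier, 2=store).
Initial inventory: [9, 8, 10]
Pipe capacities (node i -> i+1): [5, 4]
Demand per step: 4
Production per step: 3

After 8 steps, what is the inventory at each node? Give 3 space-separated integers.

Step 1: demand=4,sold=4 ship[1->2]=4 ship[0->1]=5 prod=3 -> inv=[7 9 10]
Step 2: demand=4,sold=4 ship[1->2]=4 ship[0->1]=5 prod=3 -> inv=[5 10 10]
Step 3: demand=4,sold=4 ship[1->2]=4 ship[0->1]=5 prod=3 -> inv=[3 11 10]
Step 4: demand=4,sold=4 ship[1->2]=4 ship[0->1]=3 prod=3 -> inv=[3 10 10]
Step 5: demand=4,sold=4 ship[1->2]=4 ship[0->1]=3 prod=3 -> inv=[3 9 10]
Step 6: demand=4,sold=4 ship[1->2]=4 ship[0->1]=3 prod=3 -> inv=[3 8 10]
Step 7: demand=4,sold=4 ship[1->2]=4 ship[0->1]=3 prod=3 -> inv=[3 7 10]
Step 8: demand=4,sold=4 ship[1->2]=4 ship[0->1]=3 prod=3 -> inv=[3 6 10]

3 6 10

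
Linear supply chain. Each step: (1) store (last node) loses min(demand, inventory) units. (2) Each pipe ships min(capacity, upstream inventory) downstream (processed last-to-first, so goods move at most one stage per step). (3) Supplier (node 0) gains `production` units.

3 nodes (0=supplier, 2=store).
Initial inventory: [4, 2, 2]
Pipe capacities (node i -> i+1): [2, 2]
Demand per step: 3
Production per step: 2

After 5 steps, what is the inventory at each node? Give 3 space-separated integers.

Step 1: demand=3,sold=2 ship[1->2]=2 ship[0->1]=2 prod=2 -> inv=[4 2 2]
Step 2: demand=3,sold=2 ship[1->2]=2 ship[0->1]=2 prod=2 -> inv=[4 2 2]
Step 3: demand=3,sold=2 ship[1->2]=2 ship[0->1]=2 prod=2 -> inv=[4 2 2]
Step 4: demand=3,sold=2 ship[1->2]=2 ship[0->1]=2 prod=2 -> inv=[4 2 2]
Step 5: demand=3,sold=2 ship[1->2]=2 ship[0->1]=2 prod=2 -> inv=[4 2 2]

4 2 2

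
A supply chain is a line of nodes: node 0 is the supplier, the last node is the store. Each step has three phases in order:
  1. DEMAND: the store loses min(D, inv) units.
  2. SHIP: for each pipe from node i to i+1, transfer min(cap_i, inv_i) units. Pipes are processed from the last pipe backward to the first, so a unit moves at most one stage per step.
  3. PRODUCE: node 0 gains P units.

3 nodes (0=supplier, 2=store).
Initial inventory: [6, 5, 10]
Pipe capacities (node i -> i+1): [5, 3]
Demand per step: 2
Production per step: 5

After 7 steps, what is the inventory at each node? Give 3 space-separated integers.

Step 1: demand=2,sold=2 ship[1->2]=3 ship[0->1]=5 prod=5 -> inv=[6 7 11]
Step 2: demand=2,sold=2 ship[1->2]=3 ship[0->1]=5 prod=5 -> inv=[6 9 12]
Step 3: demand=2,sold=2 ship[1->2]=3 ship[0->1]=5 prod=5 -> inv=[6 11 13]
Step 4: demand=2,sold=2 ship[1->2]=3 ship[0->1]=5 prod=5 -> inv=[6 13 14]
Step 5: demand=2,sold=2 ship[1->2]=3 ship[0->1]=5 prod=5 -> inv=[6 15 15]
Step 6: demand=2,sold=2 ship[1->2]=3 ship[0->1]=5 prod=5 -> inv=[6 17 16]
Step 7: demand=2,sold=2 ship[1->2]=3 ship[0->1]=5 prod=5 -> inv=[6 19 17]

6 19 17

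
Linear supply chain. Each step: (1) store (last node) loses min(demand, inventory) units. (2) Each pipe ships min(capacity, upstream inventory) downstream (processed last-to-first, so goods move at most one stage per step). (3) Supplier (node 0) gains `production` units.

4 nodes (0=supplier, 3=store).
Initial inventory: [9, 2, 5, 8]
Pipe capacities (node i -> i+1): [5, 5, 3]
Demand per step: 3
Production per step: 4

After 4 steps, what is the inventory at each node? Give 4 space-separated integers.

Step 1: demand=3,sold=3 ship[2->3]=3 ship[1->2]=2 ship[0->1]=5 prod=4 -> inv=[8 5 4 8]
Step 2: demand=3,sold=3 ship[2->3]=3 ship[1->2]=5 ship[0->1]=5 prod=4 -> inv=[7 5 6 8]
Step 3: demand=3,sold=3 ship[2->3]=3 ship[1->2]=5 ship[0->1]=5 prod=4 -> inv=[6 5 8 8]
Step 4: demand=3,sold=3 ship[2->3]=3 ship[1->2]=5 ship[0->1]=5 prod=4 -> inv=[5 5 10 8]

5 5 10 8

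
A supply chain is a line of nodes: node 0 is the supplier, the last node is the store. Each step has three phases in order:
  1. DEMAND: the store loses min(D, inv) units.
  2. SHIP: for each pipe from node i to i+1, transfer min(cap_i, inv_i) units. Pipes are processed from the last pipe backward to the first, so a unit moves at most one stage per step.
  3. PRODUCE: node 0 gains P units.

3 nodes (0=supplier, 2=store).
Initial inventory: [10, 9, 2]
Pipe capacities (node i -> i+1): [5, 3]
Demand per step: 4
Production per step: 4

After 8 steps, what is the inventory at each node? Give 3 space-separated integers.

Step 1: demand=4,sold=2 ship[1->2]=3 ship[0->1]=5 prod=4 -> inv=[9 11 3]
Step 2: demand=4,sold=3 ship[1->2]=3 ship[0->1]=5 prod=4 -> inv=[8 13 3]
Step 3: demand=4,sold=3 ship[1->2]=3 ship[0->1]=5 prod=4 -> inv=[7 15 3]
Step 4: demand=4,sold=3 ship[1->2]=3 ship[0->1]=5 prod=4 -> inv=[6 17 3]
Step 5: demand=4,sold=3 ship[1->2]=3 ship[0->1]=5 prod=4 -> inv=[5 19 3]
Step 6: demand=4,sold=3 ship[1->2]=3 ship[0->1]=5 prod=4 -> inv=[4 21 3]
Step 7: demand=4,sold=3 ship[1->2]=3 ship[0->1]=4 prod=4 -> inv=[4 22 3]
Step 8: demand=4,sold=3 ship[1->2]=3 ship[0->1]=4 prod=4 -> inv=[4 23 3]

4 23 3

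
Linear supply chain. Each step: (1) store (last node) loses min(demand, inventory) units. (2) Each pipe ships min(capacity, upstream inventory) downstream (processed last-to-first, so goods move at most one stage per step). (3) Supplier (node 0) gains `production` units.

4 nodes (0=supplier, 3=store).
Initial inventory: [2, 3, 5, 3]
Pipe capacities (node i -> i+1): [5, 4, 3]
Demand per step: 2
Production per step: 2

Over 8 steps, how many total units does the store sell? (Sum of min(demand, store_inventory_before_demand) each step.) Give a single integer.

Step 1: sold=2 (running total=2) -> [2 2 5 4]
Step 2: sold=2 (running total=4) -> [2 2 4 5]
Step 3: sold=2 (running total=6) -> [2 2 3 6]
Step 4: sold=2 (running total=8) -> [2 2 2 7]
Step 5: sold=2 (running total=10) -> [2 2 2 7]
Step 6: sold=2 (running total=12) -> [2 2 2 7]
Step 7: sold=2 (running total=14) -> [2 2 2 7]
Step 8: sold=2 (running total=16) -> [2 2 2 7]

Answer: 16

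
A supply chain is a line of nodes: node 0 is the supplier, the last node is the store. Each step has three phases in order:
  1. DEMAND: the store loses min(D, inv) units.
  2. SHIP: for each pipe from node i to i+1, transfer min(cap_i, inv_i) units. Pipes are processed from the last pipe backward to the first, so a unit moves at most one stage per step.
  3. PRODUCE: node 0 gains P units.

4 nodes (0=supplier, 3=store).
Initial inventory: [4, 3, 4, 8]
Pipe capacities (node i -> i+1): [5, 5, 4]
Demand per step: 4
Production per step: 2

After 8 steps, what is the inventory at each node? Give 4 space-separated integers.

Step 1: demand=4,sold=4 ship[2->3]=4 ship[1->2]=3 ship[0->1]=4 prod=2 -> inv=[2 4 3 8]
Step 2: demand=4,sold=4 ship[2->3]=3 ship[1->2]=4 ship[0->1]=2 prod=2 -> inv=[2 2 4 7]
Step 3: demand=4,sold=4 ship[2->3]=4 ship[1->2]=2 ship[0->1]=2 prod=2 -> inv=[2 2 2 7]
Step 4: demand=4,sold=4 ship[2->3]=2 ship[1->2]=2 ship[0->1]=2 prod=2 -> inv=[2 2 2 5]
Step 5: demand=4,sold=4 ship[2->3]=2 ship[1->2]=2 ship[0->1]=2 prod=2 -> inv=[2 2 2 3]
Step 6: demand=4,sold=3 ship[2->3]=2 ship[1->2]=2 ship[0->1]=2 prod=2 -> inv=[2 2 2 2]
Step 7: demand=4,sold=2 ship[2->3]=2 ship[1->2]=2 ship[0->1]=2 prod=2 -> inv=[2 2 2 2]
Step 8: demand=4,sold=2 ship[2->3]=2 ship[1->2]=2 ship[0->1]=2 prod=2 -> inv=[2 2 2 2]

2 2 2 2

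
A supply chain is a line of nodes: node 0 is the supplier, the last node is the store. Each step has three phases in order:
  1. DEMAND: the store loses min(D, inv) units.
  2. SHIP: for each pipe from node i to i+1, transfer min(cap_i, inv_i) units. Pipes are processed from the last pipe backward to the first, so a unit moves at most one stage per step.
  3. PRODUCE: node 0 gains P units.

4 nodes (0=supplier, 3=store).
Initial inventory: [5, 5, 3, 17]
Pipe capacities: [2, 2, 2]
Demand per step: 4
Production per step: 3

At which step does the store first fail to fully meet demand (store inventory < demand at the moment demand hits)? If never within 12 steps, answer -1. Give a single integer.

Step 1: demand=4,sold=4 ship[2->3]=2 ship[1->2]=2 ship[0->1]=2 prod=3 -> [6 5 3 15]
Step 2: demand=4,sold=4 ship[2->3]=2 ship[1->2]=2 ship[0->1]=2 prod=3 -> [7 5 3 13]
Step 3: demand=4,sold=4 ship[2->3]=2 ship[1->2]=2 ship[0->1]=2 prod=3 -> [8 5 3 11]
Step 4: demand=4,sold=4 ship[2->3]=2 ship[1->2]=2 ship[0->1]=2 prod=3 -> [9 5 3 9]
Step 5: demand=4,sold=4 ship[2->3]=2 ship[1->2]=2 ship[0->1]=2 prod=3 -> [10 5 3 7]
Step 6: demand=4,sold=4 ship[2->3]=2 ship[1->2]=2 ship[0->1]=2 prod=3 -> [11 5 3 5]
Step 7: demand=4,sold=4 ship[2->3]=2 ship[1->2]=2 ship[0->1]=2 prod=3 -> [12 5 3 3]
Step 8: demand=4,sold=3 ship[2->3]=2 ship[1->2]=2 ship[0->1]=2 prod=3 -> [13 5 3 2]
Step 9: demand=4,sold=2 ship[2->3]=2 ship[1->2]=2 ship[0->1]=2 prod=3 -> [14 5 3 2]
Step 10: demand=4,sold=2 ship[2->3]=2 ship[1->2]=2 ship[0->1]=2 prod=3 -> [15 5 3 2]
Step 11: demand=4,sold=2 ship[2->3]=2 ship[1->2]=2 ship[0->1]=2 prod=3 -> [16 5 3 2]
Step 12: demand=4,sold=2 ship[2->3]=2 ship[1->2]=2 ship[0->1]=2 prod=3 -> [17 5 3 2]
First stockout at step 8

8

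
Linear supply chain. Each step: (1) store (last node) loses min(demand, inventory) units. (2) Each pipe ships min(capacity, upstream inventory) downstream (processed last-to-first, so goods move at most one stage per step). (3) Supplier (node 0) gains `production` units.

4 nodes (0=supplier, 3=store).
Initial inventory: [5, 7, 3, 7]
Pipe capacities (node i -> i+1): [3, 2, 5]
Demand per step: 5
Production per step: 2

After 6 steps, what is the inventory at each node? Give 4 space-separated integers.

Step 1: demand=5,sold=5 ship[2->3]=3 ship[1->2]=2 ship[0->1]=3 prod=2 -> inv=[4 8 2 5]
Step 2: demand=5,sold=5 ship[2->3]=2 ship[1->2]=2 ship[0->1]=3 prod=2 -> inv=[3 9 2 2]
Step 3: demand=5,sold=2 ship[2->3]=2 ship[1->2]=2 ship[0->1]=3 prod=2 -> inv=[2 10 2 2]
Step 4: demand=5,sold=2 ship[2->3]=2 ship[1->2]=2 ship[0->1]=2 prod=2 -> inv=[2 10 2 2]
Step 5: demand=5,sold=2 ship[2->3]=2 ship[1->2]=2 ship[0->1]=2 prod=2 -> inv=[2 10 2 2]
Step 6: demand=5,sold=2 ship[2->3]=2 ship[1->2]=2 ship[0->1]=2 prod=2 -> inv=[2 10 2 2]

2 10 2 2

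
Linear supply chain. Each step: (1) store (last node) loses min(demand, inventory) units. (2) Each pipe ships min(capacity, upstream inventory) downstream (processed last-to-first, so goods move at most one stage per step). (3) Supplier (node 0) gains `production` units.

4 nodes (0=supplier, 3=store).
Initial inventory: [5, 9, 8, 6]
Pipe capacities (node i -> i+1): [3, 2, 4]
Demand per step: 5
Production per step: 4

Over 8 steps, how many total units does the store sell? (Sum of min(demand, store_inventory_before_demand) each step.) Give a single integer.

Answer: 26

Derivation:
Step 1: sold=5 (running total=5) -> [6 10 6 5]
Step 2: sold=5 (running total=10) -> [7 11 4 4]
Step 3: sold=4 (running total=14) -> [8 12 2 4]
Step 4: sold=4 (running total=18) -> [9 13 2 2]
Step 5: sold=2 (running total=20) -> [10 14 2 2]
Step 6: sold=2 (running total=22) -> [11 15 2 2]
Step 7: sold=2 (running total=24) -> [12 16 2 2]
Step 8: sold=2 (running total=26) -> [13 17 2 2]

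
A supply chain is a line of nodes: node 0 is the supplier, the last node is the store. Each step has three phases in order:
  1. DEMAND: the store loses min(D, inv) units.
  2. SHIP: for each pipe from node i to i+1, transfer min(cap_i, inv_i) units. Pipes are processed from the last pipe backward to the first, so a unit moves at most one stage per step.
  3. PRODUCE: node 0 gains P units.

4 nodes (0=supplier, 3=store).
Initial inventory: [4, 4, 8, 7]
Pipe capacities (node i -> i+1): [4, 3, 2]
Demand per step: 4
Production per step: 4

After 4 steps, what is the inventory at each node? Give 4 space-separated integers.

Step 1: demand=4,sold=4 ship[2->3]=2 ship[1->2]=3 ship[0->1]=4 prod=4 -> inv=[4 5 9 5]
Step 2: demand=4,sold=4 ship[2->3]=2 ship[1->2]=3 ship[0->1]=4 prod=4 -> inv=[4 6 10 3]
Step 3: demand=4,sold=3 ship[2->3]=2 ship[1->2]=3 ship[0->1]=4 prod=4 -> inv=[4 7 11 2]
Step 4: demand=4,sold=2 ship[2->3]=2 ship[1->2]=3 ship[0->1]=4 prod=4 -> inv=[4 8 12 2]

4 8 12 2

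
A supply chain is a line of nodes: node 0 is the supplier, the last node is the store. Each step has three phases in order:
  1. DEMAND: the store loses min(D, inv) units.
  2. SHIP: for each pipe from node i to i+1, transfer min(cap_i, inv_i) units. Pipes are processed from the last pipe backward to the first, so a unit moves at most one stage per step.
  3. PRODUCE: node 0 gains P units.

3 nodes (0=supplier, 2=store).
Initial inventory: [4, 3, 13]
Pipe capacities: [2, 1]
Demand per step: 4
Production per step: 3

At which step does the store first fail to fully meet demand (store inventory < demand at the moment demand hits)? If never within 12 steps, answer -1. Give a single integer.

Step 1: demand=4,sold=4 ship[1->2]=1 ship[0->1]=2 prod=3 -> [5 4 10]
Step 2: demand=4,sold=4 ship[1->2]=1 ship[0->1]=2 prod=3 -> [6 5 7]
Step 3: demand=4,sold=4 ship[1->2]=1 ship[0->1]=2 prod=3 -> [7 6 4]
Step 4: demand=4,sold=4 ship[1->2]=1 ship[0->1]=2 prod=3 -> [8 7 1]
Step 5: demand=4,sold=1 ship[1->2]=1 ship[0->1]=2 prod=3 -> [9 8 1]
Step 6: demand=4,sold=1 ship[1->2]=1 ship[0->1]=2 prod=3 -> [10 9 1]
Step 7: demand=4,sold=1 ship[1->2]=1 ship[0->1]=2 prod=3 -> [11 10 1]
Step 8: demand=4,sold=1 ship[1->2]=1 ship[0->1]=2 prod=3 -> [12 11 1]
Step 9: demand=4,sold=1 ship[1->2]=1 ship[0->1]=2 prod=3 -> [13 12 1]
Step 10: demand=4,sold=1 ship[1->2]=1 ship[0->1]=2 prod=3 -> [14 13 1]
Step 11: demand=4,sold=1 ship[1->2]=1 ship[0->1]=2 prod=3 -> [15 14 1]
Step 12: demand=4,sold=1 ship[1->2]=1 ship[0->1]=2 prod=3 -> [16 15 1]
First stockout at step 5

5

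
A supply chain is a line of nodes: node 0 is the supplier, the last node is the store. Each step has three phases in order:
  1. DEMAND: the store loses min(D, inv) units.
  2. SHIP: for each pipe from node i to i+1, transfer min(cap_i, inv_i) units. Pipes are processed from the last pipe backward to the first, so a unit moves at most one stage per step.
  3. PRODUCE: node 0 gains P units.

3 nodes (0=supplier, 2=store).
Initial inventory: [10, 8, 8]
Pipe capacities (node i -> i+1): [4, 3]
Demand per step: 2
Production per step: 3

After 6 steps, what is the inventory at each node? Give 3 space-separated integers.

Step 1: demand=2,sold=2 ship[1->2]=3 ship[0->1]=4 prod=3 -> inv=[9 9 9]
Step 2: demand=2,sold=2 ship[1->2]=3 ship[0->1]=4 prod=3 -> inv=[8 10 10]
Step 3: demand=2,sold=2 ship[1->2]=3 ship[0->1]=4 prod=3 -> inv=[7 11 11]
Step 4: demand=2,sold=2 ship[1->2]=3 ship[0->1]=4 prod=3 -> inv=[6 12 12]
Step 5: demand=2,sold=2 ship[1->2]=3 ship[0->1]=4 prod=3 -> inv=[5 13 13]
Step 6: demand=2,sold=2 ship[1->2]=3 ship[0->1]=4 prod=3 -> inv=[4 14 14]

4 14 14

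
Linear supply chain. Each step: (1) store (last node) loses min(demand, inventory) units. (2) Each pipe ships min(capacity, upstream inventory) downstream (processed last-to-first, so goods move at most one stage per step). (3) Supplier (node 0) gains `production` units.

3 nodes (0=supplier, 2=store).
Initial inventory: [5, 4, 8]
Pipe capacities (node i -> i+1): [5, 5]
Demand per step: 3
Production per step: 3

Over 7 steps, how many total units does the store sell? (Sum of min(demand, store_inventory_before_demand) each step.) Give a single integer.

Step 1: sold=3 (running total=3) -> [3 5 9]
Step 2: sold=3 (running total=6) -> [3 3 11]
Step 3: sold=3 (running total=9) -> [3 3 11]
Step 4: sold=3 (running total=12) -> [3 3 11]
Step 5: sold=3 (running total=15) -> [3 3 11]
Step 6: sold=3 (running total=18) -> [3 3 11]
Step 7: sold=3 (running total=21) -> [3 3 11]

Answer: 21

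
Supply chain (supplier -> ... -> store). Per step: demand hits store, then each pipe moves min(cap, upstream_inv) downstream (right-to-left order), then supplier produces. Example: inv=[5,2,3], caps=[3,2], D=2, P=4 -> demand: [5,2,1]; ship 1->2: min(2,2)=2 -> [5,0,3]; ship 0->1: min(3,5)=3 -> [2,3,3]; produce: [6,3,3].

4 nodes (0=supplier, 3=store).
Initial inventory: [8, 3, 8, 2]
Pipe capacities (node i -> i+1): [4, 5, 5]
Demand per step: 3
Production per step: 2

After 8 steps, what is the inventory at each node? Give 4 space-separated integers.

Step 1: demand=3,sold=2 ship[2->3]=5 ship[1->2]=3 ship[0->1]=4 prod=2 -> inv=[6 4 6 5]
Step 2: demand=3,sold=3 ship[2->3]=5 ship[1->2]=4 ship[0->1]=4 prod=2 -> inv=[4 4 5 7]
Step 3: demand=3,sold=3 ship[2->3]=5 ship[1->2]=4 ship[0->1]=4 prod=2 -> inv=[2 4 4 9]
Step 4: demand=3,sold=3 ship[2->3]=4 ship[1->2]=4 ship[0->1]=2 prod=2 -> inv=[2 2 4 10]
Step 5: demand=3,sold=3 ship[2->3]=4 ship[1->2]=2 ship[0->1]=2 prod=2 -> inv=[2 2 2 11]
Step 6: demand=3,sold=3 ship[2->3]=2 ship[1->2]=2 ship[0->1]=2 prod=2 -> inv=[2 2 2 10]
Step 7: demand=3,sold=3 ship[2->3]=2 ship[1->2]=2 ship[0->1]=2 prod=2 -> inv=[2 2 2 9]
Step 8: demand=3,sold=3 ship[2->3]=2 ship[1->2]=2 ship[0->1]=2 prod=2 -> inv=[2 2 2 8]

2 2 2 8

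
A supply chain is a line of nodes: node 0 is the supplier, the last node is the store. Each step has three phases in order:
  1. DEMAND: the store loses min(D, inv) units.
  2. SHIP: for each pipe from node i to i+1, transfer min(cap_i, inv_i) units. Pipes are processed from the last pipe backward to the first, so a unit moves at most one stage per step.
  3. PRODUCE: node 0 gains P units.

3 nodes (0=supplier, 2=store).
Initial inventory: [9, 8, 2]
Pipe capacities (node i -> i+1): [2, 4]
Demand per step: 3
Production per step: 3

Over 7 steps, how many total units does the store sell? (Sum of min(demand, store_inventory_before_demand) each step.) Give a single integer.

Answer: 20

Derivation:
Step 1: sold=2 (running total=2) -> [10 6 4]
Step 2: sold=3 (running total=5) -> [11 4 5]
Step 3: sold=3 (running total=8) -> [12 2 6]
Step 4: sold=3 (running total=11) -> [13 2 5]
Step 5: sold=3 (running total=14) -> [14 2 4]
Step 6: sold=3 (running total=17) -> [15 2 3]
Step 7: sold=3 (running total=20) -> [16 2 2]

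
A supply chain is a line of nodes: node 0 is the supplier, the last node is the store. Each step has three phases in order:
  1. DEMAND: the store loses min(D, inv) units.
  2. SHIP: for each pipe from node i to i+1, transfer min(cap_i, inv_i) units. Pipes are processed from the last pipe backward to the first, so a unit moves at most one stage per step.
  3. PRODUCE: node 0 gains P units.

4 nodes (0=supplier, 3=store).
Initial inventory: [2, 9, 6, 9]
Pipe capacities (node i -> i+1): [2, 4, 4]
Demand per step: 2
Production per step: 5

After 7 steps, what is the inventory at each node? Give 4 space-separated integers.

Step 1: demand=2,sold=2 ship[2->3]=4 ship[1->2]=4 ship[0->1]=2 prod=5 -> inv=[5 7 6 11]
Step 2: demand=2,sold=2 ship[2->3]=4 ship[1->2]=4 ship[0->1]=2 prod=5 -> inv=[8 5 6 13]
Step 3: demand=2,sold=2 ship[2->3]=4 ship[1->2]=4 ship[0->1]=2 prod=5 -> inv=[11 3 6 15]
Step 4: demand=2,sold=2 ship[2->3]=4 ship[1->2]=3 ship[0->1]=2 prod=5 -> inv=[14 2 5 17]
Step 5: demand=2,sold=2 ship[2->3]=4 ship[1->2]=2 ship[0->1]=2 prod=5 -> inv=[17 2 3 19]
Step 6: demand=2,sold=2 ship[2->3]=3 ship[1->2]=2 ship[0->1]=2 prod=5 -> inv=[20 2 2 20]
Step 7: demand=2,sold=2 ship[2->3]=2 ship[1->2]=2 ship[0->1]=2 prod=5 -> inv=[23 2 2 20]

23 2 2 20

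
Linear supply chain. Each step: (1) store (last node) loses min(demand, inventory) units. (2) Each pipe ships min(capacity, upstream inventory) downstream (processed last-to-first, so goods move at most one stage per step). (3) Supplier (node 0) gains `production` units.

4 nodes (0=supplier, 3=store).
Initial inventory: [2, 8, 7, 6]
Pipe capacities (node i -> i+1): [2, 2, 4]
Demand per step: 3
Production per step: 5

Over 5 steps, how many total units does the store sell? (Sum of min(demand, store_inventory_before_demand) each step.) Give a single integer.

Answer: 15

Derivation:
Step 1: sold=3 (running total=3) -> [5 8 5 7]
Step 2: sold=3 (running total=6) -> [8 8 3 8]
Step 3: sold=3 (running total=9) -> [11 8 2 8]
Step 4: sold=3 (running total=12) -> [14 8 2 7]
Step 5: sold=3 (running total=15) -> [17 8 2 6]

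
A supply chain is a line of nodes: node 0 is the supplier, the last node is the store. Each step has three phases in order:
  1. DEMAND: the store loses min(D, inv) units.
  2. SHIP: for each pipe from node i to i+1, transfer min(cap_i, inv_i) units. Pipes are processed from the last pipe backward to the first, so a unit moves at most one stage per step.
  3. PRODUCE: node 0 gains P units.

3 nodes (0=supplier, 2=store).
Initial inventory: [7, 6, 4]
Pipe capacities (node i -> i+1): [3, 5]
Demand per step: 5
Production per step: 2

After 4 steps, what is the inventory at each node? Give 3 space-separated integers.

Step 1: demand=5,sold=4 ship[1->2]=5 ship[0->1]=3 prod=2 -> inv=[6 4 5]
Step 2: demand=5,sold=5 ship[1->2]=4 ship[0->1]=3 prod=2 -> inv=[5 3 4]
Step 3: demand=5,sold=4 ship[1->2]=3 ship[0->1]=3 prod=2 -> inv=[4 3 3]
Step 4: demand=5,sold=3 ship[1->2]=3 ship[0->1]=3 prod=2 -> inv=[3 3 3]

3 3 3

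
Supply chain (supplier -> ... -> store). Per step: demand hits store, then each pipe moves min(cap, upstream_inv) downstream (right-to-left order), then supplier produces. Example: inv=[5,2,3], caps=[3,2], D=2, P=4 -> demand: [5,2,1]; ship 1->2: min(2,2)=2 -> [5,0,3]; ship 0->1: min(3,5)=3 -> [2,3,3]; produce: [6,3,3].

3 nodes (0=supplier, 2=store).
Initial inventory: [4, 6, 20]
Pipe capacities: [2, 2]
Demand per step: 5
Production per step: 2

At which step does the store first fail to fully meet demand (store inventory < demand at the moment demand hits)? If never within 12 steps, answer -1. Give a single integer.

Step 1: demand=5,sold=5 ship[1->2]=2 ship[0->1]=2 prod=2 -> [4 6 17]
Step 2: demand=5,sold=5 ship[1->2]=2 ship[0->1]=2 prod=2 -> [4 6 14]
Step 3: demand=5,sold=5 ship[1->2]=2 ship[0->1]=2 prod=2 -> [4 6 11]
Step 4: demand=5,sold=5 ship[1->2]=2 ship[0->1]=2 prod=2 -> [4 6 8]
Step 5: demand=5,sold=5 ship[1->2]=2 ship[0->1]=2 prod=2 -> [4 6 5]
Step 6: demand=5,sold=5 ship[1->2]=2 ship[0->1]=2 prod=2 -> [4 6 2]
Step 7: demand=5,sold=2 ship[1->2]=2 ship[0->1]=2 prod=2 -> [4 6 2]
Step 8: demand=5,sold=2 ship[1->2]=2 ship[0->1]=2 prod=2 -> [4 6 2]
Step 9: demand=5,sold=2 ship[1->2]=2 ship[0->1]=2 prod=2 -> [4 6 2]
Step 10: demand=5,sold=2 ship[1->2]=2 ship[0->1]=2 prod=2 -> [4 6 2]
Step 11: demand=5,sold=2 ship[1->2]=2 ship[0->1]=2 prod=2 -> [4 6 2]
Step 12: demand=5,sold=2 ship[1->2]=2 ship[0->1]=2 prod=2 -> [4 6 2]
First stockout at step 7

7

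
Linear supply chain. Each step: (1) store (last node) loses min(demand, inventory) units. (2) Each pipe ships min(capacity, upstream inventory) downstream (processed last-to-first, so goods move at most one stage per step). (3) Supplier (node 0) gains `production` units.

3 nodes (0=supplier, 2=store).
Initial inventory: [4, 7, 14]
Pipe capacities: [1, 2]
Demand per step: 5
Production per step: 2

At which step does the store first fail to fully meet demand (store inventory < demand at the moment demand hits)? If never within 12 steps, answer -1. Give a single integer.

Step 1: demand=5,sold=5 ship[1->2]=2 ship[0->1]=1 prod=2 -> [5 6 11]
Step 2: demand=5,sold=5 ship[1->2]=2 ship[0->1]=1 prod=2 -> [6 5 8]
Step 3: demand=5,sold=5 ship[1->2]=2 ship[0->1]=1 prod=2 -> [7 4 5]
Step 4: demand=5,sold=5 ship[1->2]=2 ship[0->1]=1 prod=2 -> [8 3 2]
Step 5: demand=5,sold=2 ship[1->2]=2 ship[0->1]=1 prod=2 -> [9 2 2]
Step 6: demand=5,sold=2 ship[1->2]=2 ship[0->1]=1 prod=2 -> [10 1 2]
Step 7: demand=5,sold=2 ship[1->2]=1 ship[0->1]=1 prod=2 -> [11 1 1]
Step 8: demand=5,sold=1 ship[1->2]=1 ship[0->1]=1 prod=2 -> [12 1 1]
Step 9: demand=5,sold=1 ship[1->2]=1 ship[0->1]=1 prod=2 -> [13 1 1]
Step 10: demand=5,sold=1 ship[1->2]=1 ship[0->1]=1 prod=2 -> [14 1 1]
Step 11: demand=5,sold=1 ship[1->2]=1 ship[0->1]=1 prod=2 -> [15 1 1]
Step 12: demand=5,sold=1 ship[1->2]=1 ship[0->1]=1 prod=2 -> [16 1 1]
First stockout at step 5

5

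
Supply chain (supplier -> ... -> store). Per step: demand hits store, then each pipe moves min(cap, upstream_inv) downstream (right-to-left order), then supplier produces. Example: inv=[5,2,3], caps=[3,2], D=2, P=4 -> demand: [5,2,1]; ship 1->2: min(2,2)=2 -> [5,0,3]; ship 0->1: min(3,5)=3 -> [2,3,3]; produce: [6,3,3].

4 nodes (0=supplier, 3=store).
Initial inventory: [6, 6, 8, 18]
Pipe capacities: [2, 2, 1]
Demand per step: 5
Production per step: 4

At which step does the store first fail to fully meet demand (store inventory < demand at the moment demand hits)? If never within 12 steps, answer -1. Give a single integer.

Step 1: demand=5,sold=5 ship[2->3]=1 ship[1->2]=2 ship[0->1]=2 prod=4 -> [8 6 9 14]
Step 2: demand=5,sold=5 ship[2->3]=1 ship[1->2]=2 ship[0->1]=2 prod=4 -> [10 6 10 10]
Step 3: demand=5,sold=5 ship[2->3]=1 ship[1->2]=2 ship[0->1]=2 prod=4 -> [12 6 11 6]
Step 4: demand=5,sold=5 ship[2->3]=1 ship[1->2]=2 ship[0->1]=2 prod=4 -> [14 6 12 2]
Step 5: demand=5,sold=2 ship[2->3]=1 ship[1->2]=2 ship[0->1]=2 prod=4 -> [16 6 13 1]
Step 6: demand=5,sold=1 ship[2->3]=1 ship[1->2]=2 ship[0->1]=2 prod=4 -> [18 6 14 1]
Step 7: demand=5,sold=1 ship[2->3]=1 ship[1->2]=2 ship[0->1]=2 prod=4 -> [20 6 15 1]
Step 8: demand=5,sold=1 ship[2->3]=1 ship[1->2]=2 ship[0->1]=2 prod=4 -> [22 6 16 1]
Step 9: demand=5,sold=1 ship[2->3]=1 ship[1->2]=2 ship[0->1]=2 prod=4 -> [24 6 17 1]
Step 10: demand=5,sold=1 ship[2->3]=1 ship[1->2]=2 ship[0->1]=2 prod=4 -> [26 6 18 1]
Step 11: demand=5,sold=1 ship[2->3]=1 ship[1->2]=2 ship[0->1]=2 prod=4 -> [28 6 19 1]
Step 12: demand=5,sold=1 ship[2->3]=1 ship[1->2]=2 ship[0->1]=2 prod=4 -> [30 6 20 1]
First stockout at step 5

5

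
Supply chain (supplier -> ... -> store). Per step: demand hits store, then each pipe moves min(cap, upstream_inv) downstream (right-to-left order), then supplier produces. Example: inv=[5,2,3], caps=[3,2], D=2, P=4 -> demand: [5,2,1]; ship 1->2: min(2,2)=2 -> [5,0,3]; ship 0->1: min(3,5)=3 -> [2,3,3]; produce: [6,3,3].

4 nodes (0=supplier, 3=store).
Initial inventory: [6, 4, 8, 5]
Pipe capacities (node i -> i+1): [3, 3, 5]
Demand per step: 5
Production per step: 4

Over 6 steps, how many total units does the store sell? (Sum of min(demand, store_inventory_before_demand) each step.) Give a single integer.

Answer: 25

Derivation:
Step 1: sold=5 (running total=5) -> [7 4 6 5]
Step 2: sold=5 (running total=10) -> [8 4 4 5]
Step 3: sold=5 (running total=15) -> [9 4 3 4]
Step 4: sold=4 (running total=19) -> [10 4 3 3]
Step 5: sold=3 (running total=22) -> [11 4 3 3]
Step 6: sold=3 (running total=25) -> [12 4 3 3]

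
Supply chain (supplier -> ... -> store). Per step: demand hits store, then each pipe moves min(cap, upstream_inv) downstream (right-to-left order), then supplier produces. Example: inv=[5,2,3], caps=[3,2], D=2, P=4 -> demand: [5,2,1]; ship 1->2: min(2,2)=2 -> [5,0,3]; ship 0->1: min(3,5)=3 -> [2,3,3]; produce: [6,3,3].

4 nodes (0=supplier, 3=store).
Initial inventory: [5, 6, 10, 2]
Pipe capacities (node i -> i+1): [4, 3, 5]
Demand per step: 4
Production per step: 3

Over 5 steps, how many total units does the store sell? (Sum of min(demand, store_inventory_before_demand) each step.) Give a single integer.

Step 1: sold=2 (running total=2) -> [4 7 8 5]
Step 2: sold=4 (running total=6) -> [3 8 6 6]
Step 3: sold=4 (running total=10) -> [3 8 4 7]
Step 4: sold=4 (running total=14) -> [3 8 3 7]
Step 5: sold=4 (running total=18) -> [3 8 3 6]

Answer: 18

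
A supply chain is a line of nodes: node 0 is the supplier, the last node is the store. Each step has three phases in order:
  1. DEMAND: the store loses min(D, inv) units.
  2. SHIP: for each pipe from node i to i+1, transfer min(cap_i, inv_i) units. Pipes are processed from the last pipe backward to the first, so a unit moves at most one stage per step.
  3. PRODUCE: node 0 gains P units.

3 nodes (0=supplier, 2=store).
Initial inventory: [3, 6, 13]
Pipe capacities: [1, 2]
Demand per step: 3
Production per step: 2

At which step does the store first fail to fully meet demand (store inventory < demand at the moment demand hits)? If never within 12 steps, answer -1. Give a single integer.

Step 1: demand=3,sold=3 ship[1->2]=2 ship[0->1]=1 prod=2 -> [4 5 12]
Step 2: demand=3,sold=3 ship[1->2]=2 ship[0->1]=1 prod=2 -> [5 4 11]
Step 3: demand=3,sold=3 ship[1->2]=2 ship[0->1]=1 prod=2 -> [6 3 10]
Step 4: demand=3,sold=3 ship[1->2]=2 ship[0->1]=1 prod=2 -> [7 2 9]
Step 5: demand=3,sold=3 ship[1->2]=2 ship[0->1]=1 prod=2 -> [8 1 8]
Step 6: demand=3,sold=3 ship[1->2]=1 ship[0->1]=1 prod=2 -> [9 1 6]
Step 7: demand=3,sold=3 ship[1->2]=1 ship[0->1]=1 prod=2 -> [10 1 4]
Step 8: demand=3,sold=3 ship[1->2]=1 ship[0->1]=1 prod=2 -> [11 1 2]
Step 9: demand=3,sold=2 ship[1->2]=1 ship[0->1]=1 prod=2 -> [12 1 1]
Step 10: demand=3,sold=1 ship[1->2]=1 ship[0->1]=1 prod=2 -> [13 1 1]
Step 11: demand=3,sold=1 ship[1->2]=1 ship[0->1]=1 prod=2 -> [14 1 1]
Step 12: demand=3,sold=1 ship[1->2]=1 ship[0->1]=1 prod=2 -> [15 1 1]
First stockout at step 9

9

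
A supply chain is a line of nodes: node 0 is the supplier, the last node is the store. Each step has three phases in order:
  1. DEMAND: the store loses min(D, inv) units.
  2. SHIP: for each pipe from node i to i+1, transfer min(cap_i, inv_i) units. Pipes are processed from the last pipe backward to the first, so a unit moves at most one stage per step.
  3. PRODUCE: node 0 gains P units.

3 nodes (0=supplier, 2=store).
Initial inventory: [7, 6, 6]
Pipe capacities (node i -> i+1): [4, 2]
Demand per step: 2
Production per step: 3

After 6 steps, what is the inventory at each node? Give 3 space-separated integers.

Step 1: demand=2,sold=2 ship[1->2]=2 ship[0->1]=4 prod=3 -> inv=[6 8 6]
Step 2: demand=2,sold=2 ship[1->2]=2 ship[0->1]=4 prod=3 -> inv=[5 10 6]
Step 3: demand=2,sold=2 ship[1->2]=2 ship[0->1]=4 prod=3 -> inv=[4 12 6]
Step 4: demand=2,sold=2 ship[1->2]=2 ship[0->1]=4 prod=3 -> inv=[3 14 6]
Step 5: demand=2,sold=2 ship[1->2]=2 ship[0->1]=3 prod=3 -> inv=[3 15 6]
Step 6: demand=2,sold=2 ship[1->2]=2 ship[0->1]=3 prod=3 -> inv=[3 16 6]

3 16 6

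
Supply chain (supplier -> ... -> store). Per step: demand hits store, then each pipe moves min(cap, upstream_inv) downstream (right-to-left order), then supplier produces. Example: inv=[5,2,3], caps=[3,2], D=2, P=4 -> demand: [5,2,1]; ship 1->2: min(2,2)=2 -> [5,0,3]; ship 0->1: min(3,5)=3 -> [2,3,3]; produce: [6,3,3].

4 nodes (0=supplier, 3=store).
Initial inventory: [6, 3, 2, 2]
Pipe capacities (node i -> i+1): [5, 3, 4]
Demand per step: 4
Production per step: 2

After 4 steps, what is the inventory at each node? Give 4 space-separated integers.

Step 1: demand=4,sold=2 ship[2->3]=2 ship[1->2]=3 ship[0->1]=5 prod=2 -> inv=[3 5 3 2]
Step 2: demand=4,sold=2 ship[2->3]=3 ship[1->2]=3 ship[0->1]=3 prod=2 -> inv=[2 5 3 3]
Step 3: demand=4,sold=3 ship[2->3]=3 ship[1->2]=3 ship[0->1]=2 prod=2 -> inv=[2 4 3 3]
Step 4: demand=4,sold=3 ship[2->3]=3 ship[1->2]=3 ship[0->1]=2 prod=2 -> inv=[2 3 3 3]

2 3 3 3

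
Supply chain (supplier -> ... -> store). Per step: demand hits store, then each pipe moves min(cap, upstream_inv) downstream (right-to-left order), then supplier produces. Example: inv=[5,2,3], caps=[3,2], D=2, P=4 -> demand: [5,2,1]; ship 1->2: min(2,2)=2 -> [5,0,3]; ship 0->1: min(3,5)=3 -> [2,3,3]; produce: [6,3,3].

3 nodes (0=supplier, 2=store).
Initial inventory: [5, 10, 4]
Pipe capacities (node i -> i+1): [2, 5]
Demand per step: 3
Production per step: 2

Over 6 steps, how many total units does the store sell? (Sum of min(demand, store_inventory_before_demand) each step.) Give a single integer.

Answer: 18

Derivation:
Step 1: sold=3 (running total=3) -> [5 7 6]
Step 2: sold=3 (running total=6) -> [5 4 8]
Step 3: sold=3 (running total=9) -> [5 2 9]
Step 4: sold=3 (running total=12) -> [5 2 8]
Step 5: sold=3 (running total=15) -> [5 2 7]
Step 6: sold=3 (running total=18) -> [5 2 6]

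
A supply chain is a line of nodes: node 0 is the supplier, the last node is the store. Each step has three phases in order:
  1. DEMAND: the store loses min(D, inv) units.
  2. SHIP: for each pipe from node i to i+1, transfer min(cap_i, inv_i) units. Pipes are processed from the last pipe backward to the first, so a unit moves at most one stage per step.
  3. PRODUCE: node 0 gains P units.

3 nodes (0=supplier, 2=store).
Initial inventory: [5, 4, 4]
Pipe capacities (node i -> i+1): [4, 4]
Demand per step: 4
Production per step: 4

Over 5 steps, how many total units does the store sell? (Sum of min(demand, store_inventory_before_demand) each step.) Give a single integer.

Step 1: sold=4 (running total=4) -> [5 4 4]
Step 2: sold=4 (running total=8) -> [5 4 4]
Step 3: sold=4 (running total=12) -> [5 4 4]
Step 4: sold=4 (running total=16) -> [5 4 4]
Step 5: sold=4 (running total=20) -> [5 4 4]

Answer: 20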